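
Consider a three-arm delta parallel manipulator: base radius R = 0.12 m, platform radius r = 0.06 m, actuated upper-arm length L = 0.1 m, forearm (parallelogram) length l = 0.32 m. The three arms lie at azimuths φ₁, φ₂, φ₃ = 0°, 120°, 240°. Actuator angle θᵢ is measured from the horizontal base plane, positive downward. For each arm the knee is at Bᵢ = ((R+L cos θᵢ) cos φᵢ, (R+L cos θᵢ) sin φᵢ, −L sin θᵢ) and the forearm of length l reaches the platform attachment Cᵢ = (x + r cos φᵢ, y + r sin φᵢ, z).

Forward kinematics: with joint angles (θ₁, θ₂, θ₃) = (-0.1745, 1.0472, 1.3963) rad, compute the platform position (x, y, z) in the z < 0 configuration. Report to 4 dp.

(0.1818, 0.0521, -0.2975)

O1 = (0.1585·cos0.0°, 0.1585·sin0.0°, 0.0174) = (0.1585, 0.0000, 0.0174)
arm 2 at φ=120.0°: e+L cos θ2 = 0.1100;  O2 = (-0.0550, 0.0953, -0.0866)
arm 3 at φ=240.0°: e+L cos θ3 = 0.0774;  O3 = (-0.0387, -0.0670, -0.0985)
|O₂|²−|O₁|² = -0.0058;  |O₃|²−|O₁|² = -0.0097
[-0.4270 0.1905 -0.2079]·P = -0.0058;  [-0.3943 -0.1340 -0.2317]·P = -0.0097
Cramer: x(z) = 0.0199-0.5441z;  y(z) = 0.0141-0.1279z
quadratic in z: (1.3124)z²+(0.1125)z+(-0.0827)=0, √Δ=0.6684 → z ∈ {-0.2975, 0.2118}; z = -0.2975 (taking z<0)
x = 0.1818, y = 0.0521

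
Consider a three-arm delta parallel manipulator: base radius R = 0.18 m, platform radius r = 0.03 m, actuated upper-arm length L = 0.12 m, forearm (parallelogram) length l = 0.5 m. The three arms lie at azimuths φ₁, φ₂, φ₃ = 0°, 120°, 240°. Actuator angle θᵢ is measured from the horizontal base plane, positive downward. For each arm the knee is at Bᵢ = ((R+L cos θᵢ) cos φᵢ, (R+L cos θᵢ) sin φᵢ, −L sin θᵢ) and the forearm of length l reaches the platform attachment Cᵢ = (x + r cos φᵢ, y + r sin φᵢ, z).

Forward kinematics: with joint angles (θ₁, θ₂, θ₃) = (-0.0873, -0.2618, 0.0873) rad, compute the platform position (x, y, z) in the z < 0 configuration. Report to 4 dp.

(0.0007, 0.0355, -0.4096)

φ1=0.0°: virtual centre (0.2695, 0.0000, 0.0105), radius l
arm 2 at φ=120.0°: (R−r)+L cos θ2 = 0.2659;  O2 = (-0.1330, 0.2303, 0.0311)
φ3=240.0°: virtual centre (-0.1348, -0.2334, -0.0105), radius l
eliminate P² terms by subtracting sphere 1 from 2 and 3
plane₁₂: -0.8050x+0.4606y+0.0412z = -0.0011
det = 0.7483;  x = 0.0007+-0.0001z,  y = -0.0012+-0.0895z
into |P−O₁|² = l²: 1.0080z² + -0.0207z + -0.1776 = 0;  Δ = 0.7165;  z = -0.4096 or 0.4301 → z<0 root = -0.4096
x = 0.0007, y = 0.0355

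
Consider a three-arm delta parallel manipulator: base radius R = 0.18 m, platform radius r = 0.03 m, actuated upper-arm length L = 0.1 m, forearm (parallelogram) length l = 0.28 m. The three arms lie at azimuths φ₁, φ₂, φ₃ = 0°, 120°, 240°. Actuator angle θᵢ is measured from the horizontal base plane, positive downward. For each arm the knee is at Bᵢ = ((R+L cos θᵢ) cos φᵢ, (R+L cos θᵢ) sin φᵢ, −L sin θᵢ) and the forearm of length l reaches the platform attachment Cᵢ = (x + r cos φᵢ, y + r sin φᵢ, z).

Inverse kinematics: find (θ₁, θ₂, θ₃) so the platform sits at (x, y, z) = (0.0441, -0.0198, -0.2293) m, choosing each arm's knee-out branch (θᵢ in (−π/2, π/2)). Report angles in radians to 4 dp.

θ₁ = 0.3491, θ₂ = 1.0468, θ₃ = 0.7848

rotate P by −φ1: (0.0441, -0.0198, -0.2293)
  A cos θ + B sin θ = C:  0.1059·cos θ + -0.2293·sin θ = 0.0211
  √(A²+B²)=0.2526;  θ1 = -1.1381+1.4873 ≈ 0.3491
arm 2 (φ=120.0°): x'=-0.0392, y'=-0.0283
  A cos θ + B sin θ = C:  0.1892·cos θ + -0.2293·sin θ = -0.1039
  θ2 = atan2(B,A) + arccos(C/0.2973) = 1.0468
arm 3 (φ=240.0°): x'=-0.0049, y'=0.0481
  A=0.1549, B=-0.2293, C=(l²−L²−A²−y'²−z²)/(2L)=-0.0524
  γ=atan2(-0.2293,0.1549)=-0.9767;  ψ=arccos(-0.1895)=1.7614;  θ3=γ+ψ≈0.7848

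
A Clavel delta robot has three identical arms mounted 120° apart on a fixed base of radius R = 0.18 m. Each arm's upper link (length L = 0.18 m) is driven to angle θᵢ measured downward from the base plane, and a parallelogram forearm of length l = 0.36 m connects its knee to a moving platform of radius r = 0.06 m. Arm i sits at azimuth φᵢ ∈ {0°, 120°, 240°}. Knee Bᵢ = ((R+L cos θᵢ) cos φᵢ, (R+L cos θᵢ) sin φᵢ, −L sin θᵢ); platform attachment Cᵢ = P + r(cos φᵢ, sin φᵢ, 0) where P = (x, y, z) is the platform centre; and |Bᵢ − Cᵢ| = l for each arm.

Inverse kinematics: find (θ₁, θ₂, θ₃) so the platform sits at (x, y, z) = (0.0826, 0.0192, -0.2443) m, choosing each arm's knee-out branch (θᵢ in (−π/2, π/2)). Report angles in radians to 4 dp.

θ₁ = -0.2616, θ₂ = 0.4366, θ₃ = 0.6109

arm 1 (φ=0.0°): x'=0.0826, y'=0.0192
  A=0.0374, B=-0.2443, C=(l²−L²−A²−y'²−z²)/(2L)=0.0993
  γ=atan2(-0.2443,0.0374)=-1.4189;  ψ=arccos(0.4018)=1.1573;  θ1=γ+ψ≈-0.2616
arm 2 (φ=120.0°): x'=-0.0247, y'=-0.0811
  e−x'=0.1447;  (l²−L²−(e−x')²−y'²−z²)/2L = 0.0278
  θ2 = atan2(B,A) + arccos(C/0.2839) = 0.4366
rotate P by −φ3: (-0.0579, 0.0619, -0.2443)
  A cos θ + B sin θ = C:  0.1779·cos θ + -0.2443·sin θ = 0.0056
  γ=atan2(-0.2443,0.1779)=-0.9413;  ψ=arccos(0.0186)=1.5522;  θ3=γ+ψ≈0.6109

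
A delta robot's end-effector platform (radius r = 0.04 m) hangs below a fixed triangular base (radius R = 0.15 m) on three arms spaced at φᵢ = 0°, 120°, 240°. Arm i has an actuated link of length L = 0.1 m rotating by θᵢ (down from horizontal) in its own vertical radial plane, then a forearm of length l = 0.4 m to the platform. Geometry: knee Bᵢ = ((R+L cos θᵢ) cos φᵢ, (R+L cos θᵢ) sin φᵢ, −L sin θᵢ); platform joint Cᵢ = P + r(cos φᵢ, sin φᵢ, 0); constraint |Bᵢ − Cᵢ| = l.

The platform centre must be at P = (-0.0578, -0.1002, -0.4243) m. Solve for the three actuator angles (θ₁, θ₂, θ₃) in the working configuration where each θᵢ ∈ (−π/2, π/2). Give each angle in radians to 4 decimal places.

θ₁ = 1.2211, θ₂ = 1.2215, θ₃ = 0.3487

rotate P by −φ1: (-0.0578, -0.1002, -0.4243)
  A=0.1678, B=-0.4243, C=(l²−L²−A²−y'²−z²)/(2L)=-0.3411
  γ=atan2(-0.4243,0.1678)=-1.1942;  ψ=arccos(-0.7477)=2.4153;  θ1=γ+ψ≈1.2211
rotate P by −φ2: (-0.0579, 0.1002, -0.4243)
  A=0.1679, B=-0.4243, C=(l²−L²−A²−y'²−z²)/(2L)=-0.3412
  √(A²+B²)=0.4563;  θ2 = -1.1940+2.4155 ≈ 1.2215
φ3=240.0° → target in arm frame (0.1157, 0.0000)
  A=-0.0057, B=-0.4243, C=(l²−L²−A²−y'²−z²)/(2L)=-0.1503
  θ3 = atan2(B,A) + arccos(C/0.4243) = 0.3487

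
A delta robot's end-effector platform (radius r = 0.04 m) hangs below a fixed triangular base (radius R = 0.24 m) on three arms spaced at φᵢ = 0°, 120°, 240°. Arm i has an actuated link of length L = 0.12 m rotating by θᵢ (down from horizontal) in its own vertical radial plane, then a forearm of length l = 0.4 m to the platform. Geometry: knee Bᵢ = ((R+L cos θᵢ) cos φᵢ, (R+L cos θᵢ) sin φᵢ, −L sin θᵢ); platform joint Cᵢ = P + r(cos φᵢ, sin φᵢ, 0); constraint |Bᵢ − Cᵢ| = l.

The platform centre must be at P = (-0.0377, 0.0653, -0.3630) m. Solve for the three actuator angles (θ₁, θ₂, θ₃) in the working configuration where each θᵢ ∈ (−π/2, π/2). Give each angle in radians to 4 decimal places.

θ₁ = 1.0473, θ₂ = 0.3490, θ₃ = 1.0473

φ1=0.0° → target in arm frame (-0.0377, 0.0653)
  A=0.2377, B=-0.3630, C=(l²−L²−A²−y'²−z²)/(2L)=-0.1956
  √(A²+B²)=0.4339;  θ1 = -0.9910+2.0383 ≈ 1.0473
φ2=120.0° → target in arm frame (0.0754, 0.0000)
  A=0.1246, B=-0.3630, C=(l²−L²−A²−y'²−z²)/(2L)=-0.0071
  √(A²+B²)=0.3838;  θ2 = -1.2402+1.5892 ≈ 0.3490
rotate P by −φ3: (-0.0377, -0.0653, -0.3630)
  A=0.2377, B=-0.3630, C=(l²−L²−A²−y'²−z²)/(2L)=-0.1956
  √(A²+B²)=0.4339;  θ3 = -0.9910+2.0384 ≈ 1.0473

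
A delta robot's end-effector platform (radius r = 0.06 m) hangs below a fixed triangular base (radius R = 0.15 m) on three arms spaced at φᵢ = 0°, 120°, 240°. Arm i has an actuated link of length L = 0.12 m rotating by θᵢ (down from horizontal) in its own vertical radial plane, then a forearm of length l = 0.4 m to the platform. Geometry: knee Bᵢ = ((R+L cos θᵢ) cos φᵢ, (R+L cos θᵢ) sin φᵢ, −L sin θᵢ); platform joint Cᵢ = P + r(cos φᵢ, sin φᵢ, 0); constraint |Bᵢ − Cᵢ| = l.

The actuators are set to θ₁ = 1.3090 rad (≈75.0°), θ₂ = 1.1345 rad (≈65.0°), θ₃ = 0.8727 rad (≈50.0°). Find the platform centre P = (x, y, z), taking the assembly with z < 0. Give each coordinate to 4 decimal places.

(-0.0502, -0.0365, -0.4755)

O1 = (0.1211·cos0.0°, 0.1211·sin0.0°, -0.1159) = (0.1211, 0.0000, -0.1159)
arm 2 at φ=120.0°: (R−r)+L cos θ2 = 0.1407;  O2 = (-0.0704, 0.1219, -0.1088)
arm 3 at φ=240.0°: (R−r)+L cos θ3 = 0.1671;  O3 = (-0.0836, -0.1447, -0.0919)
eliminate P² terms by subtracting sphere 1 from 2 and 3
linear system: -0.3828x+0.2437y = 0.0035−0.0143z; -0.4092x+-0.2895y = 0.0083−0.0480z
Cramer: x(z) = -0.0145+0.0752z;  y(z) = -0.0082+0.0594z
sphere 1 gives Az²+Bz+C=0 with A=1.0092, B=0.2105, C=-0.1281;  B²−4AC=0.5615;  roots -0.4755, 0.2670;  negative root z = -0.4755
x = -0.0502, y = -0.0365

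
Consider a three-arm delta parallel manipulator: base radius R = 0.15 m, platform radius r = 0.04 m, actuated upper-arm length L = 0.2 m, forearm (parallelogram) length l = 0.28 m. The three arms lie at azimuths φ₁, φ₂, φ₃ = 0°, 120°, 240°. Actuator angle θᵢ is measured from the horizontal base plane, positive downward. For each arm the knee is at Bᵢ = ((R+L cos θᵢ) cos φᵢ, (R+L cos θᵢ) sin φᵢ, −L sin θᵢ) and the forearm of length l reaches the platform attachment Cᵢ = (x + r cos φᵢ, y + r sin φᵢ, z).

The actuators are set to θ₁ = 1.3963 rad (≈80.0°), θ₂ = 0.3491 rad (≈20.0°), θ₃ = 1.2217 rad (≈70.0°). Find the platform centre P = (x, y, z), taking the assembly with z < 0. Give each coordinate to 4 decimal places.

φ1=0.0°: virtual centre (0.1447, 0.0000, -0.1970), radius l
φ2=120.0°: virtual centre (-0.1490, 0.2580, -0.0684), radius l
arm 3 at φ=240.0°: ρ3 = 0.1784;  centre 3 = (-0.0892, -0.1545, -0.1879)
subtract pairs → two planes through P
plane₁₂: -0.5874x+0.5160y+0.2571z = 0.0337
Cramer: x(z) = -0.0337+0.2099z;  y(z) = 0.0270-0.2593z
quadratic in z: (1.1113)z²+(0.3050)z+(-0.0071)=0, √Δ=0.3527 → z ∈ {-0.2959, 0.0214}; z = -0.2959 (taking z<0)
x = -0.0958, y = 0.1037

(-0.0958, 0.1037, -0.2959)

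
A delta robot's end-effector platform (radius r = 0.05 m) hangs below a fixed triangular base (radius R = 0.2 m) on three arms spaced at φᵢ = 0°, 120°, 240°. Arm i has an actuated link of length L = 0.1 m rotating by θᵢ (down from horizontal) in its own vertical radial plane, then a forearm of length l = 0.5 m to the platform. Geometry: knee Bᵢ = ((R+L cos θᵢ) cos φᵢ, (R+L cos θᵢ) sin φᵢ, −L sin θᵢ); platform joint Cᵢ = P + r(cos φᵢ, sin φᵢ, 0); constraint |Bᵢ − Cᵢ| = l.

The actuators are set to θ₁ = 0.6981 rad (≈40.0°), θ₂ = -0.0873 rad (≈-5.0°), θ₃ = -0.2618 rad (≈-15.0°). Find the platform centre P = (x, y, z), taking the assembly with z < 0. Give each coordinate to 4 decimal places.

O1 = (0.2266·cos0.0°, 0.2266·sin0.0°, -0.0643) = (0.2266, 0.0000, -0.0643)
φ2=120.0°: virtual centre (-0.1248, 0.2162, 0.0087), radius l
O3 = (0.2466·cos240.0°, 0.2466·sin240.0°, 0.0259) = (-0.1233, -0.2136, 0.0259)
|O₂|²−|O₁|² = 0.0069;  |O₃|²−|O₁|² = 0.0060
[-0.7028 0.4324 0.1460]·P = 0.0069;  [-0.6998 -0.4271 0.1803]·P = 0.0060
det = 0.6028;  x = -0.0092+0.2328z,  y = 0.0010+0.0408z
sphere 1 gives Az²+Bz+C=0 with A=1.0559, B=0.0189, C=-0.1903;  B²−4AC=0.8039;  roots -0.4335, 0.4157;  negative root z = -0.4335
x = -0.1101, y = -0.0166

(-0.1101, -0.0166, -0.4335)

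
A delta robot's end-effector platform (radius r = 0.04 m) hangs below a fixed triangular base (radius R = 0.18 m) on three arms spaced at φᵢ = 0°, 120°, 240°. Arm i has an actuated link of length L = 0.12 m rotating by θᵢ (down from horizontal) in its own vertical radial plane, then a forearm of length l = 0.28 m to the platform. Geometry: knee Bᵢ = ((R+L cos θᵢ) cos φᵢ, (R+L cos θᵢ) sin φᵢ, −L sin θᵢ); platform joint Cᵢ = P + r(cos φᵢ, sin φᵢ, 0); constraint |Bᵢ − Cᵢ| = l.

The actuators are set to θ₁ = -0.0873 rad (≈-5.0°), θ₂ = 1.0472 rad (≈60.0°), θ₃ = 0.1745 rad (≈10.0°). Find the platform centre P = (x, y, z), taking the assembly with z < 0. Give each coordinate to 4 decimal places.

(0.0469, -0.0579, -0.1622)

arm 1 at φ=0.0°: (R−r)+L cos θ1 = 0.2595;  O1 = (0.2595, 0.0000, 0.0105)
arm 2 at φ=120.0°: (R−r)+L cos θ2 = 0.2000;  O2 = (-0.1000, 0.1732, -0.1039)
O3 = (0.2582·cos240.0°, 0.2582·sin240.0°, -0.0208) = (-0.1291, -0.2236, -0.0208)
eliminate P² terms by subtracting sphere 1 from 2 and 3
[-0.7191 0.3464 -0.2288]·P = -0.0167;  [-0.7773 -0.4472 -0.0626]·P = -0.0004
Cramer: x(z) = 0.0128-0.2099z;  y(z) = -0.0215+0.2248z
into |P−O₁|² = l²: 1.0946z² + 0.0730z + -0.0170 = 0;  Δ = 0.0796;  z = -0.1622 or 0.0956 → z<0 root = -0.1622
x = 0.0469, y = -0.0579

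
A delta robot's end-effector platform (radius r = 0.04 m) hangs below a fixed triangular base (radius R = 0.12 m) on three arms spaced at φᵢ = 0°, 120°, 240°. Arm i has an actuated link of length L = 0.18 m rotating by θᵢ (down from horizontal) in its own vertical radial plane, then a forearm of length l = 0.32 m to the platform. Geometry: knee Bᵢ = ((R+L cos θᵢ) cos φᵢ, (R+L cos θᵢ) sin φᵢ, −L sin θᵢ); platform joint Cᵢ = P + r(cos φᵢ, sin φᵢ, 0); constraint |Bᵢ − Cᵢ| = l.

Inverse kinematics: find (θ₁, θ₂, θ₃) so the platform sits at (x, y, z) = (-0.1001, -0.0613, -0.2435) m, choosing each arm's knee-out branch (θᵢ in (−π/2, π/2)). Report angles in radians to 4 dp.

φ1=0.0° → target in arm frame (-0.1001, -0.0613)
  A cos θ + B sin θ = C:  0.1801·cos θ + -0.2435·sin θ = -0.0708
  θ1 = atan2(B,A) + arccos(C/0.3029) = 0.8728
arm 2 (φ=120.0°): x'=-0.0030, y'=0.1173
  A=0.0830, B=-0.2435, C=(l²−L²−A²−y'²−z²)/(2L)=-0.0277
  √(A²+B²)=0.2573;  θ2 = -1.2421+1.6785 ≈ 0.4364
arm 3 (φ=240.0°): x'=0.1031, y'=-0.0560
  e−x'=-0.0231;  (l²−L²−(e−x')²−y'²−z²)/2L = 0.0195
  √(A²+B²)=0.2446;  θ3 = -1.6655+1.4909 ≈ -0.1747

θ₁ = 0.8728, θ₂ = 0.4364, θ₃ = -0.1747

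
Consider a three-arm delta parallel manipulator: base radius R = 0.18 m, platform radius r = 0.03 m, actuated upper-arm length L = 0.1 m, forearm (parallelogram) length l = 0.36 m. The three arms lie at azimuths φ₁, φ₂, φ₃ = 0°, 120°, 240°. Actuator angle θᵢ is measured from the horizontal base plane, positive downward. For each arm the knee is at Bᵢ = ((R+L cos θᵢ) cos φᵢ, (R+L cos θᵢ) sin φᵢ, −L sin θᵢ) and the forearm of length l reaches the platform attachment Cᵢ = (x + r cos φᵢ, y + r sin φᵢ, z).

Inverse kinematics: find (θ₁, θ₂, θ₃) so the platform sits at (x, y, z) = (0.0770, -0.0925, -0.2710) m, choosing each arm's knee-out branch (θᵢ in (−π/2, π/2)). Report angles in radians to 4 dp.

arm 1 (φ=0.0°): x'=0.0770, y'=-0.0925
  A cos θ + B sin θ = C:  0.0730·cos θ + -0.2710·sin θ = 0.1614
  θ1 = atan2(B,A) + arccos(C/0.2807) = -0.3494
rotate P by −φ2: (-0.1186, -0.0204, -0.2710)
  A=0.2686, B=-0.2710, C=(l²−L²−A²−y'²−z²)/(2L)=-0.1320
  √(A²+B²)=0.3816;  θ2 = -0.7898+1.9242 ≈ 1.1343
rotate P by −φ3: (0.0416, 0.1129, -0.2710)
  e−x'=0.1084;  (l²−L²−(e−x')²−y'²−z²)/2L = 0.1083
  γ=atan2(-0.2710,0.1084)=-1.1903;  ψ=arccos(0.3710)=1.1907;  θ3=γ+ψ≈0.0004

θ₁ = -0.3494, θ₂ = 1.1343, θ₃ = 0.0004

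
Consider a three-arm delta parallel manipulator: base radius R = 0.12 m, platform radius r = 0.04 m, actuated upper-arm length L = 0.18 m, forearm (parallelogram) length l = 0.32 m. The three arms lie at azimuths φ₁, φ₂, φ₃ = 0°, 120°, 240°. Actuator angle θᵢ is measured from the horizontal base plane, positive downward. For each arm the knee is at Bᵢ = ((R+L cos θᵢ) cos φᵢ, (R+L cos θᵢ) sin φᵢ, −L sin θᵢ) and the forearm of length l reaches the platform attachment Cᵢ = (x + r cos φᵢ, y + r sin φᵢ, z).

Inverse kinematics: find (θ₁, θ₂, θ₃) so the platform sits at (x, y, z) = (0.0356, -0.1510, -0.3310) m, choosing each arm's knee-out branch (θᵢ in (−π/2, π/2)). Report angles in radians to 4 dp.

θ₁ = 0.6980, θ₂ = 1.3090, θ₃ = 0.3495

φ1=0.0° → target in arm frame (0.0356, -0.1510)
  e−x'=0.0444;  (l²−L²−(e−x')²−y'²−z²)/2L = -0.1787
  θ1 = atan2(B,A) + arccos(C/0.3340) = 0.6980
rotate P by −φ2: (-0.1486, 0.0447, -0.3310)
  A cos θ + B sin θ = C:  0.2286·cos θ + -0.3310·sin θ = -0.2606
  γ=atan2(-0.3310,0.2286)=-0.9664;  ψ=arccos(-0.6477)=2.2754;  θ2=γ+ψ≈1.3090
φ3=240.0° → target in arm frame (0.1130, 0.1063)
  A cos θ + B sin θ = C:  -0.0330·cos θ + -0.3310·sin θ = -0.1443
  γ=atan2(-0.3310,-0.0330)=-1.6701;  ψ=arccos(-0.4339)=2.0196;  θ3=γ+ψ≈0.3495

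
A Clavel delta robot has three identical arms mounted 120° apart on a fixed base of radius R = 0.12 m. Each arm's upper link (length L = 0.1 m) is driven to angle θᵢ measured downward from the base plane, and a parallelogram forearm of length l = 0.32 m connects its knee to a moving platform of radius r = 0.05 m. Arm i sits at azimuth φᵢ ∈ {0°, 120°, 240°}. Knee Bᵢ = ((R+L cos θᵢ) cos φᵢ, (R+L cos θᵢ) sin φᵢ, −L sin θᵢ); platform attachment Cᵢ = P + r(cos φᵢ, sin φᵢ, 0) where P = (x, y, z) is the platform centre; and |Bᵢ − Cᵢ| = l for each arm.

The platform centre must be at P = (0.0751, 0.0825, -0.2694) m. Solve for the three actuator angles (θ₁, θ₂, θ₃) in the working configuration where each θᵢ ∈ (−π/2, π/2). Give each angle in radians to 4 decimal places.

φ1=0.0° → target in arm frame (0.0751, 0.0825)
  A=-0.0051, B=-0.2694, C=(l²−L²−A²−y'²−z²)/(2L)=0.0650
  √(A²+B²)=0.2694;  θ1 = -1.5897+1.3273 ≈ -0.2624
rotate P by −φ2: (0.0339, -0.1063, -0.2694)
  e−x'=0.0361;  (l²−L²−(e−x')²−y'²−z²)/2L = 0.0361
  √(A²+B²)=0.2718;  θ2 = -1.4376+1.4375 ≈ 0.0000
arm 3 (φ=240.0°): x'=-0.1090, y'=0.0238
  A cos θ + B sin θ = C:  0.1790·cos θ + -0.2694·sin θ = -0.0639
  √(A²+B²)=0.3234;  θ3 = -0.9843+1.7697 ≈ 0.7854

θ₁ = -0.2624, θ₂ = 0.0000, θ₃ = 0.7854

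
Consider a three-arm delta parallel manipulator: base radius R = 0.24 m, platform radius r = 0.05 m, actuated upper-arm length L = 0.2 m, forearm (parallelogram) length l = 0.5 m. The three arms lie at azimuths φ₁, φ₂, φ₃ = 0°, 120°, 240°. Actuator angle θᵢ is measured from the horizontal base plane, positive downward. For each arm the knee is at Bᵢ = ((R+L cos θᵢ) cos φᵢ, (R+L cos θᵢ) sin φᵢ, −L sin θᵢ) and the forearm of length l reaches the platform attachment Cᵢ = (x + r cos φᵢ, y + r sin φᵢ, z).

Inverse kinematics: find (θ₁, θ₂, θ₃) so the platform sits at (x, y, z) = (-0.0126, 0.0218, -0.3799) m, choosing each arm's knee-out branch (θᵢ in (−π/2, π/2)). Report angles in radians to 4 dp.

rotate P by −φ1: (-0.0126, 0.0218, -0.3799)
  e−x'=0.2026;  (l²−L²−(e−x')²−y'²−z²)/2L = 0.0604
  γ=atan2(-0.3799,0.2026)=-1.0809;  ψ=arccos(0.1403)=1.4301;  θ1=γ+ψ≈0.3492
rotate P by −φ2: (0.0252, 0.0000, -0.3799)
  e−x'=0.1648;  (l²−L²−(e−x')²−y'²−z²)/2L = 0.0963
  √(A²+B²)=0.4141;  θ2 = -1.1615+1.3362 ≈ 0.1747
arm 3 (φ=240.0°): x'=-0.0126, y'=-0.0218
  e−x'=0.2026;  (l²−L²−(e−x')²−y'²−z²)/2L = 0.0604
  θ3 = atan2(B,A) + arccos(C/0.4305) = 0.3491

θ₁ = 0.3492, θ₂ = 0.1747, θ₃ = 0.3491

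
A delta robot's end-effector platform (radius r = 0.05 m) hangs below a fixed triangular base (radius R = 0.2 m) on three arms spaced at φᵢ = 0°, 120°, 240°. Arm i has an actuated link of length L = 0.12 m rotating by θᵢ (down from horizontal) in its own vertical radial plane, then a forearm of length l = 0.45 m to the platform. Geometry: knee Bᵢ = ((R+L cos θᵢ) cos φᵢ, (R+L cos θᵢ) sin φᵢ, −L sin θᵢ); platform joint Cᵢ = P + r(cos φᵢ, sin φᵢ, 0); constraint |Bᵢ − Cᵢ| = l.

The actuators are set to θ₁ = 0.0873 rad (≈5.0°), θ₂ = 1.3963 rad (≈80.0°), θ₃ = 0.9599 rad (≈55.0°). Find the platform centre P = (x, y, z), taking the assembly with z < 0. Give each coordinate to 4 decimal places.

φ1=0.0°: virtual centre (0.2695, 0.0000, -0.0105), radius l
arm 2 at φ=120.0°: e+L cos θ2 = 0.1708;  S2 = (-0.0854, 0.1479, -0.1182)
S3 = (0.2188·cos240.0°, 0.2188·sin240.0°, -0.0983) = (-0.1094, -0.1895, -0.0983)
|S₂|²−|S₁|² = -0.0296;  |S₃|²−|S₁|² = -0.0152
linear system: -0.7099x+0.2959y = -0.0296−-0.2154z; -0.7579x+-0.3790y = -0.0152−-0.1757z
Cramer: x(z) = 0.0319-0.2709z;  y(z) = -0.0236+0.0782z
sphere 1 gives Az²+Bz+C=0 with A=1.0795, B=0.1460, C=-0.1453;  B²−4AC=0.6489;  roots -0.4407, 0.3055;  negative root z = -0.4407
x = 0.1513, y = -0.0581

(0.1513, -0.0581, -0.4407)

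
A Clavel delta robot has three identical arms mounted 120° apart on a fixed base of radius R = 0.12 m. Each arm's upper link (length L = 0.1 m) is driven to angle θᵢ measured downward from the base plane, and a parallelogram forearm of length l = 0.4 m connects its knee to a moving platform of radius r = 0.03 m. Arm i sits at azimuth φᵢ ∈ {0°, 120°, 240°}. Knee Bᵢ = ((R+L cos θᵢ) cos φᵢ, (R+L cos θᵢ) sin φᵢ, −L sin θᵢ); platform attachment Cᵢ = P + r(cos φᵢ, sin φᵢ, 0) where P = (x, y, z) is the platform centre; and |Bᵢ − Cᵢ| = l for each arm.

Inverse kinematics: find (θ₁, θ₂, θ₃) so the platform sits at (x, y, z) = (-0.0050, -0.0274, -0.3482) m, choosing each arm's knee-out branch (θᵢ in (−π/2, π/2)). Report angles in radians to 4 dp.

arm 1 (φ=0.0°): x'=-0.0050, y'=-0.0274
  A cos θ + B sin θ = C:  0.0950·cos θ + -0.3482·sin θ = 0.0949
  θ1 = atan2(B,A) + arccos(C/0.3609) = 0.0003
rotate P by −φ2: (-0.0212, 0.0180, -0.3482)
  e−x'=0.1112;  (l²−L²−(e−x')²−y'²−z²)/2L = 0.0803
  √(A²+B²)=0.3655;  θ2 = -1.2616+1.3493 ≈ 0.0877
arm 3 (φ=240.0°): x'=0.0262, y'=0.0094
  e−x'=0.0638;  (l²−L²−(e−x')²−y'²−z²)/2L = 0.1230
  √(A²+B²)=0.3540;  θ3 = -1.3897+1.2159 ≈ -0.1738

θ₁ = 0.0003, θ₂ = 0.0877, θ₃ = -0.1738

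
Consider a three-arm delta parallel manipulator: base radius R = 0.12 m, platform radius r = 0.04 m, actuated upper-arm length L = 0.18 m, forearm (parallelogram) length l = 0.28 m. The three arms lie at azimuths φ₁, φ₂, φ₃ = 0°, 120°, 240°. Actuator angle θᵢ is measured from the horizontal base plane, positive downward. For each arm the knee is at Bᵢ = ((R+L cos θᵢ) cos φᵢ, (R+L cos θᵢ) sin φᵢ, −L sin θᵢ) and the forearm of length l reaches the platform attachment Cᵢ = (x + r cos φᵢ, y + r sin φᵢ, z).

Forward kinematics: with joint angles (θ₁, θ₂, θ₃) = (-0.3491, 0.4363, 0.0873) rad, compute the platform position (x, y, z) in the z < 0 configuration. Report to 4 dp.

(0.0330, -0.0196, -0.1153)

arm 1 at φ=0.0°: (R−r)+L cos θ1 = 0.2491;  centre 1 = (0.2491, 0.0000, 0.0616)
arm 2 at φ=120.0°: (R−r)+L cos θ2 = 0.2431;  centre 2 = (-0.1216, 0.2106, -0.0761)
φ3=240.0°: virtual centre (-0.1297, -0.2246, -0.0157), radius l
|centre ₂|²−|centre ₁|² = -0.0010;  |centre ₃|²−|centre ₁|² = 0.0016
[-0.7414 0.4211 -0.2753]·P = -0.0010;  [-0.7576 -0.4491 -0.1545]·P = 0.0016
det = 0.6521;  x = -0.0004+-0.2894z,  y = -0.0030+0.1441z
into |P−centre ₁|² = l²: 1.1045z² + 0.0204z + -0.0123 = 0;  Δ = 0.0549;  z = -0.1153 or 0.0968 → z<0 root = -0.1153
x = 0.0330, y = -0.0196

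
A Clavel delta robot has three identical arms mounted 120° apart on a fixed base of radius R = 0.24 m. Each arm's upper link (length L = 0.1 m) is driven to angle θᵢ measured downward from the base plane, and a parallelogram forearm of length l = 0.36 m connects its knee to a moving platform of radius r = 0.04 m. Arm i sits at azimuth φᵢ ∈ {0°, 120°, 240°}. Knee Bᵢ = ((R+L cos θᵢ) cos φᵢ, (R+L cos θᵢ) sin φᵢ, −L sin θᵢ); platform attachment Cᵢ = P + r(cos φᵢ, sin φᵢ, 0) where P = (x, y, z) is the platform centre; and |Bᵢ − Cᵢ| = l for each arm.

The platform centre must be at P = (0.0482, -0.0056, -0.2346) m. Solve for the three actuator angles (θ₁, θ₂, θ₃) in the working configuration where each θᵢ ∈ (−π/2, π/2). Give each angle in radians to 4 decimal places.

θ₁ = -0.2623, θ₂ = 0.6104, θ₃ = 0.5237

arm 1 (φ=0.0°): x'=0.0482, y'=-0.0056
  A cos θ + B sin θ = C:  0.1518·cos θ + -0.2346·sin θ = 0.2074
  √(A²+B²)=0.2794;  θ1 = -0.9965+0.7342 ≈ -0.2623
arm 2 (φ=120.0°): x'=-0.0289, y'=-0.0389
  A cos θ + B sin θ = C:  0.2289·cos θ + -0.2346·sin θ = 0.0531
  γ=atan2(-0.2346,0.2289)=-0.7976;  ψ=arccos(0.1621)=1.4080;  θ2=γ+ψ≈0.6104
φ3=240.0° → target in arm frame (-0.0193, 0.0445)
  e−x'=0.2193;  (l²−L²−(e−x')²−y'²−z²)/2L = 0.0725
  γ=atan2(-0.2346,0.2193)=-0.8192;  ψ=arccos(0.2259)=1.3429;  θ3=γ+ψ≈0.5237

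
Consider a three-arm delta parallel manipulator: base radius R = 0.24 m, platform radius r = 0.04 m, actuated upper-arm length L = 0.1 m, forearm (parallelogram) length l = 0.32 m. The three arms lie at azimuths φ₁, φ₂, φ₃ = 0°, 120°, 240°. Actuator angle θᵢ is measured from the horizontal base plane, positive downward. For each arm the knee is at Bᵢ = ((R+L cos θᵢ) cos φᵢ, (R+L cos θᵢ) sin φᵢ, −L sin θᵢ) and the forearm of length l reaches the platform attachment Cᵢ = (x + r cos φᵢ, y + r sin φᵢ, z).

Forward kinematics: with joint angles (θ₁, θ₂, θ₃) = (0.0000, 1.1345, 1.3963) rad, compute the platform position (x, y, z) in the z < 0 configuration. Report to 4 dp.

(0.0890, 0.0200, -0.2397)

O1 = (0.3000·cos0.0°, 0.3000·sin0.0°, 0.0000) = (0.3000, 0.0000, 0.0000)
arm 2 at φ=120.0°: ρ2 = 0.2423;  O2 = (-0.1211, 0.2098, -0.0906)
O3 = (0.2174·cos240.0°, 0.2174·sin240.0°, -0.0985) = (-0.1087, -0.1882, -0.0985)
eliminate P² terms by subtracting sphere 1 from 2 and 3
linear system: -0.8423x+0.4196y = -0.0231−-0.1813z; -0.8174x+-0.3765y = -0.0331−-0.1970z
det = 0.6601;  x = 0.0342+-0.2286z,  y = 0.0136+-0.0269z
into |P−O₁|² = l²: 1.0530z² + 0.1208z + -0.0316 = 0;  Δ = 0.1475;  z = -0.2397 or 0.1250 → z<0 root = -0.2397
x = 0.0890, y = 0.0200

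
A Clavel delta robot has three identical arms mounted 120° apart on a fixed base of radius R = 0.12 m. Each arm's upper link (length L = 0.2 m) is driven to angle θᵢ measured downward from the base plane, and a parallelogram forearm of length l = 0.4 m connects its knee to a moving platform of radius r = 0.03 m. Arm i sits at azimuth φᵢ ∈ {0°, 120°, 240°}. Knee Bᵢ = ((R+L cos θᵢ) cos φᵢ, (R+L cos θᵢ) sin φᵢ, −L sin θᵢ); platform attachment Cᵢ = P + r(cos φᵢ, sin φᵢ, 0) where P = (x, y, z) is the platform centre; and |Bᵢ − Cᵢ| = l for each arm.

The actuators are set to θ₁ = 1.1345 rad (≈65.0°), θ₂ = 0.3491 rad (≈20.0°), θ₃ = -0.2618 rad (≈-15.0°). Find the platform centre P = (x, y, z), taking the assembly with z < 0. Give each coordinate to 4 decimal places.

(-0.1979, -0.0756, -0.3061)

arm 1 at φ=0.0°: (R−r)+L cos θ1 = 0.1745;  centre 1 = (0.1745, 0.0000, -0.1813)
φ2=120.0°: virtual centre (-0.1390, 0.2407, -0.0684), radius l
arm 3 at φ=240.0°: (R−r)+L cos θ3 = 0.2832;  centre 3 = (-0.1416, -0.2452, 0.0518)
|centre ₂|²−|centre ₁|² = 0.0186;  |centre ₃|²−|centre ₁|² = 0.0196
[-0.6270 0.4814 0.2257]·P = 0.0186;  [-0.6322 -0.4905 0.4661]·P = 0.0196
det = 0.6119;  x = -0.0303+0.5476z,  y = -0.0008+0.2443z
sphere 1 gives Az²+Bz+C=0 with A=1.3596, B=0.1378, C=-0.0852;  B²−4AC=0.4823;  roots -0.3061, 0.2047;  negative root z = -0.3061
x = -0.1979, y = -0.0756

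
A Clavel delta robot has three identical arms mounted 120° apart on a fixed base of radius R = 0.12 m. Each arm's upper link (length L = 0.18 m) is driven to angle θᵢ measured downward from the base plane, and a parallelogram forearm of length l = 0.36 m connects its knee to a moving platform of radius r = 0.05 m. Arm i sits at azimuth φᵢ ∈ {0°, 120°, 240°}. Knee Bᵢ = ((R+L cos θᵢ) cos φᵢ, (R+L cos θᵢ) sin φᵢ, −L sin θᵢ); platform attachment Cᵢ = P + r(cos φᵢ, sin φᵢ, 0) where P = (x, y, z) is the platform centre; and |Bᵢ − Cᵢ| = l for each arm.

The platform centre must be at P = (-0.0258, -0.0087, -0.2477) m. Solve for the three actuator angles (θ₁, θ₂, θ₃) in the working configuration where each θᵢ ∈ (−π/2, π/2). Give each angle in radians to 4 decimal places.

θ₁ = 0.0872, θ₂ = -0.0873, θ₃ = -0.1746

φ1=0.0° → target in arm frame (-0.0258, -0.0087)
  e−x'=0.0958;  (l²−L²−(e−x')²−y'²−z²)/2L = 0.0739
  γ=atan2(-0.2477,0.0958)=-1.2018;  ψ=arccos(0.2781)=1.2890;  θ1=γ+ψ≈0.0872
rotate P by −φ2: (0.0054, 0.0267, -0.2477)
  e−x'=0.0646;  (l²−L²−(e−x')²−y'²−z²)/2L = 0.0860
  θ2 = atan2(B,A) + arccos(C/0.2560) = -0.0873
arm 3 (φ=240.0°): x'=0.0204, y'=-0.0180
  A cos θ + B sin θ = C:  0.0496·cos θ + -0.2477·sin θ = 0.0918
  γ=atan2(-0.2477,0.0496)=-1.3733;  ψ=arccos(0.3636)=1.1987;  θ3=γ+ψ≈-0.1746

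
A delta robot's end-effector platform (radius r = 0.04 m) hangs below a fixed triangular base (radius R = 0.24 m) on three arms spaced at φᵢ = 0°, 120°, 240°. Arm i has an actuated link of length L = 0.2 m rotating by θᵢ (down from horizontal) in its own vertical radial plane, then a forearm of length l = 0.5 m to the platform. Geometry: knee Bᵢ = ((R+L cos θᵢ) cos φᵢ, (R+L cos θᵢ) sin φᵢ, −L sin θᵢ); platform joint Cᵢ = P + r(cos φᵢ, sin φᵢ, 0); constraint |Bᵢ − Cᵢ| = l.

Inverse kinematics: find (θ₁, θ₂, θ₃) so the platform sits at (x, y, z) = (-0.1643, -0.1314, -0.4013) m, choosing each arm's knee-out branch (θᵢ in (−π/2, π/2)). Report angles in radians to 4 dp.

θ₁ = 1.2218, θ₂ = 0.7853, θ₃ = -0.2616

arm 1 (φ=0.0°): x'=-0.1643, y'=-0.1314
  A cos θ + B sin θ = C:  0.3643·cos θ + -0.4013·sin θ = -0.2526
  θ1 = atan2(B,A) + arccos(C/0.5420) = 1.2218
arm 2 (φ=120.0°): x'=-0.0316, y'=0.2080
  A cos θ + B sin θ = C:  0.2316·cos θ + -0.4013·sin θ = -0.1199
  √(A²+B²)=0.4634;  θ2 = -1.0473+1.8325 ≈ 0.7853
rotate P by −φ3: (0.1959, -0.0766, -0.4013)
  A=0.0041, B=-0.4013, C=(l²−L²−A²−y'²−z²)/(2L)=0.1077
  √(A²+B²)=0.4013;  θ3 = -1.5607+1.2991 ≈ -0.2616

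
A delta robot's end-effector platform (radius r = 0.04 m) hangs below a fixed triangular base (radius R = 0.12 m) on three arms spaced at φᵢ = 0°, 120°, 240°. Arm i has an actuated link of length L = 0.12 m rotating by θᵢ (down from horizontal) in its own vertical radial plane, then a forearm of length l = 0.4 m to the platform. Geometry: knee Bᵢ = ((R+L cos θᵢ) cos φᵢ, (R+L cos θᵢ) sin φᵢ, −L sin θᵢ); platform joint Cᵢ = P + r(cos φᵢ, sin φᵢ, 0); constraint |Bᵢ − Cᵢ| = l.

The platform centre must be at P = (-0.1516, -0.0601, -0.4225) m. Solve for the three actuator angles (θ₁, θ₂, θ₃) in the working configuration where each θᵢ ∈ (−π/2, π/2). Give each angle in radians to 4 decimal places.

θ₁ = 1.3956, θ₂ = 0.7847, θ₃ = 0.3488

arm 1 (φ=0.0°): x'=-0.1516, y'=-0.0601
  A=0.2316, B=-0.4225, C=(l²−L²−A²−y'²−z²)/(2L)=-0.3757
  θ1 = atan2(B,A) + arccos(C/0.4818) = 1.3956
rotate P by −φ2: (0.0238, 0.1613, -0.4225)
  A cos θ + B sin θ = C:  0.0562·cos θ + -0.4225·sin θ = -0.2588
  √(A²+B²)=0.4262;  θ2 = -1.4384+2.2232 ≈ 0.7847
arm 3 (φ=240.0°): x'=0.1278, y'=-0.1012
  A cos θ + B sin θ = C:  -0.0478·cos θ + -0.4225·sin θ = -0.1894
  √(A²+B²)=0.4252;  θ3 = -1.6836+2.0323 ≈ 0.3488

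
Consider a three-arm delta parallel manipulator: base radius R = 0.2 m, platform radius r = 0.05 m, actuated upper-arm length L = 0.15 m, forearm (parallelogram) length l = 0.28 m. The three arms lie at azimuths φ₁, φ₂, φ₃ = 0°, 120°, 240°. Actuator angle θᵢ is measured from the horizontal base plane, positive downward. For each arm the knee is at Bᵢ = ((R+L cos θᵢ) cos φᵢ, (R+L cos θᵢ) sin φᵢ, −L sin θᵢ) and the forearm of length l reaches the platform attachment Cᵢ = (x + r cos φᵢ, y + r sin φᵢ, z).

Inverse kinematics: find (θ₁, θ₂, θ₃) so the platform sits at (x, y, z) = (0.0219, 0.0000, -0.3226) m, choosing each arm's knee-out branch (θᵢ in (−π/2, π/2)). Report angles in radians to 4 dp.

θ₁ = 1.0470, θ₂ = 1.2218, θ₃ = 1.2218

arm 1 (φ=0.0°): x'=0.0219, y'=0.0000
  e−x'=0.1281;  (l²−L²−(e−x')²−y'²−z²)/2L = -0.2153
  θ1 = atan2(B,A) + arccos(C/0.3471) = 1.0470
φ2=120.0° → target in arm frame (-0.0109, -0.0190)
  A=0.1610, B=-0.3226, C=(l²−L²−A²−y'²−z²)/(2L)=-0.2481
  √(A²+B²)=0.3605;  θ2 = -1.1080+2.3298 ≈ 1.2218
arm 3 (φ=240.0°): x'=-0.0110, y'=0.0190
  A cos θ + B sin θ = C:  0.1610·cos θ + -0.3226·sin θ = -0.2481
  √(A²+B²)=0.3605;  θ3 = -1.1080+2.3298 ≈ 1.2218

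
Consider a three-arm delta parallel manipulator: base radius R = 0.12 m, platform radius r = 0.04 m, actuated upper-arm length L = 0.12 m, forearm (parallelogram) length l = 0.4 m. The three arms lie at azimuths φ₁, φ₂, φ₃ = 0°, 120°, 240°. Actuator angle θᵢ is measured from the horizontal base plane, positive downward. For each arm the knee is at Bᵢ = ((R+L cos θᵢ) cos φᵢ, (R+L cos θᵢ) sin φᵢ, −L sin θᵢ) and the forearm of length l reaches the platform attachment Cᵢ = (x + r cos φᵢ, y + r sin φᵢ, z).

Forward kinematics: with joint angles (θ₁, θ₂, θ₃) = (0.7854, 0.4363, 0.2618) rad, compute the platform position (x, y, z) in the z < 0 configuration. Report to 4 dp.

arm 1 at φ=0.0°: ρ1 = 0.1649;  centre 1 = (0.1649, 0.0000, -0.0849)
centre 2 = (0.1888·cos120.0°, 0.1888·sin120.0°, -0.0507) = (-0.0944, 0.1635, -0.0507)
arm 3 at φ=240.0°: ρ3 = 0.1959;  centre 3 = (-0.0980, -0.1697, -0.0311)
|centre ₂|²−|centre ₁|² = 0.0038;  |centre ₃|²−|centre ₁|² = 0.0050
[-0.5185 0.3269 0.0683]·P = 0.0038;  [-0.5256 -0.3393 0.1076]·P = 0.0050
Cramer: x(z) = -0.0084+0.1678z;  y(z) = -0.0016+0.0572z
sphere 1 gives Az²+Bz+C=0 with A=1.0314, B=0.1114, C=-0.1228;  B²−4AC=0.5190;  roots -0.4032, 0.2952;  negative root z = -0.4032
x = -0.0761, y = -0.0247

(-0.0761, -0.0247, -0.4032)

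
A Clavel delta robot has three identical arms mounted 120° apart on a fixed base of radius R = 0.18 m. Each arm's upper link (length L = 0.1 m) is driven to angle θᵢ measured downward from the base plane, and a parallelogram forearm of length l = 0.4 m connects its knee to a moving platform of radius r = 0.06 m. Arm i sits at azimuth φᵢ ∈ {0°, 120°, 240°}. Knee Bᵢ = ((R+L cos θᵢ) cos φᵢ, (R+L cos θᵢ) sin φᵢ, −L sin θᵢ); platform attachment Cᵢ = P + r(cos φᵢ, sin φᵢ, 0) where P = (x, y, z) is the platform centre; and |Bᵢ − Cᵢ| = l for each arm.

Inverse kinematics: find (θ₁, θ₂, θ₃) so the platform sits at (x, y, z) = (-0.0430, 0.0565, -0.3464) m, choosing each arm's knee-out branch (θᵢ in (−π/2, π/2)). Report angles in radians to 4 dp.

θ₁ = 0.4366, θ₂ = -0.2612, θ₃ = 0.3495

rotate P by −φ1: (-0.0430, 0.0565, -0.3464)
  e−x'=0.1630;  (l²−L²−(e−x')²−y'²−z²)/2L = 0.0012
  γ=atan2(-0.3464,0.1630)=-1.1310;  ψ=arccos(0.0032)=1.5676;  θ1=γ+ψ≈0.4366
arm 2 (φ=120.0°): x'=0.0704, y'=0.0090
  A=0.0496, B=-0.3464, C=(l²−L²−A²−y'²−z²)/(2L)=0.1373
  √(A²+B²)=0.3499;  θ2 = -1.4287+1.1675 ≈ -0.2612
φ3=240.0° → target in arm frame (-0.0274, -0.0655)
  A cos θ + B sin θ = C:  0.1474·cos θ + -0.3464·sin θ = 0.0199
  θ3 = atan2(B,A) + arccos(C/0.3765) = 0.3495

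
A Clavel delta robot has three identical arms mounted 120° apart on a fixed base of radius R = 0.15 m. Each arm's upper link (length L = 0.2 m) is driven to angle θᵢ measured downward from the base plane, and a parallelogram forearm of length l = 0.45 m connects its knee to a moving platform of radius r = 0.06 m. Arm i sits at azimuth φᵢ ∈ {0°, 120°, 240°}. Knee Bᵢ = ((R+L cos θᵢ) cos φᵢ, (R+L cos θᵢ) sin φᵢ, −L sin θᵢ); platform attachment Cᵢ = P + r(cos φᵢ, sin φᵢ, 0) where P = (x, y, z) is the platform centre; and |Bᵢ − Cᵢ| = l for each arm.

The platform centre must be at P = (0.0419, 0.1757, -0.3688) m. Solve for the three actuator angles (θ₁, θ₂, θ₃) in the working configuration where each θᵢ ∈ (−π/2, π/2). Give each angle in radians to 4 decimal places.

θ₁ = 0.1747, θ₂ = -0.1745, θ₃ = 0.8729

rotate P by −φ1: (0.0419, 0.1757, -0.3688)
  e−x'=0.0481;  (l²−L²−(e−x')²−y'²−z²)/2L = -0.0167
  θ1 = atan2(B,A) + arccos(C/0.3719) = 0.1747
rotate P by −φ2: (0.1312, -0.1241, -0.3688)
  e−x'=-0.0412;  (l²−L²−(e−x')²−y'²−z²)/2L = 0.0234
  γ=atan2(-0.3688,-0.0412)=-1.6821;  ψ=arccos(0.0632)=1.5076;  θ2=γ+ψ≈-0.1745
rotate P by −φ3: (-0.1731, -0.0516, -0.3688)
  e−x'=0.2631;  (l²−L²−(e−x')²−y'²−z²)/2L = -0.1135
  √(A²+B²)=0.4530;  θ3 = -0.9511+1.8240 ≈ 0.8729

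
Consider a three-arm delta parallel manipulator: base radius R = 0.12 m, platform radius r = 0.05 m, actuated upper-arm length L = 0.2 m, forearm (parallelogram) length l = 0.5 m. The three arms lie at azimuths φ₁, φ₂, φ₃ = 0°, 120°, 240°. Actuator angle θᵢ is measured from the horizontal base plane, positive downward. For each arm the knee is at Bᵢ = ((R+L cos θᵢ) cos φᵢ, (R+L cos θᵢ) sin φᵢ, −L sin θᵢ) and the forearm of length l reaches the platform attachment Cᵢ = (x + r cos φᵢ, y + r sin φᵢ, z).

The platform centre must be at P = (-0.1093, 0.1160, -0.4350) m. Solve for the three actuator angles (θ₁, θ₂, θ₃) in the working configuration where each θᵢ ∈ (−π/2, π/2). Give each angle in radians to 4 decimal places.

arm 1 (φ=0.0°): x'=-0.1093, y'=0.1160
  A cos θ + B sin θ = C:  0.1793·cos θ + -0.4350·sin θ = -0.0621
  γ=atan2(-0.4350,0.1793)=-1.1798;  ψ=arccos(-0.1319)=1.7031;  θ1=γ+ψ≈0.5233
arm 2 (φ=120.0°): x'=0.1551, y'=0.0367
  e−x'=-0.0851;  (l²−L²−(e−x')²−y'²−z²)/2L = 0.0305
  √(A²+B²)=0.4432;  θ2 = -1.7640+1.5020 ≈ -0.2620
arm 3 (φ=240.0°): x'=-0.0458, y'=-0.1527
  e−x'=0.1158;  (l²−L²−(e−x')²−y'²−z²)/2L = -0.0399
  √(A²+B²)=0.4502;  θ3 = -1.3106+1.6594 ≈ 0.3488

θ₁ = 0.5233, θ₂ = -0.2620, θ₃ = 0.3488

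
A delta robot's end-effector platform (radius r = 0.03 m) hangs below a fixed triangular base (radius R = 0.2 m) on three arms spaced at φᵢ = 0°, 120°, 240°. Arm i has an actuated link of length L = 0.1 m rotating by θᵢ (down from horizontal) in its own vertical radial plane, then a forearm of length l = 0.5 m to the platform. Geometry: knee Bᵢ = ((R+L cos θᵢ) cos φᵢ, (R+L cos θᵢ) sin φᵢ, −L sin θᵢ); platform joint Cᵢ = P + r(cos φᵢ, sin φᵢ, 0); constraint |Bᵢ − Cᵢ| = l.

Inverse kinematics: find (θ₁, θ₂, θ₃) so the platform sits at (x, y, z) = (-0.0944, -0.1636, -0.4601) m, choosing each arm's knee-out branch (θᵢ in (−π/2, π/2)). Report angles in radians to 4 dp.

arm 1 (φ=0.0°): x'=-0.0944, y'=-0.1636
  A=0.2644, B=-0.4601, C=(l²−L²−A²−y'²−z²)/(2L)=-0.3418
  γ=atan2(-0.4601,0.2644)=-1.0492;  ψ=arccos(-0.6441)=2.2707;  θ1=γ+ψ≈1.2215
rotate P by −φ2: (-0.0945, 0.1636, -0.4601)
  A=0.2645, B=-0.4601, C=(l²−L²−A²−y'²−z²)/(2L)=-0.3420
  θ2 = atan2(B,A) + arccos(C/0.5307) = 1.2219
rotate P by −φ3: (0.1889, 0.0000, -0.4601)
  e−x'=-0.0189;  (l²−L²−(e−x')²−y'²−z²)/2L = 0.1398
  θ3 = atan2(B,A) + arccos(C/0.4605) = -0.3494

θ₁ = 1.2215, θ₂ = 1.2219, θ₃ = -0.3494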